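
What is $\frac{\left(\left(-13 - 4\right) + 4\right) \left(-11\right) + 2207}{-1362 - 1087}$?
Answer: $- \frac{2350}{2449} \approx -0.95958$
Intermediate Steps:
$\frac{\left(\left(-13 - 4\right) + 4\right) \left(-11\right) + 2207}{-1362 - 1087} = \frac{\left(-17 + 4\right) \left(-11\right) + 2207}{-2449} = \left(\left(-13\right) \left(-11\right) + 2207\right) \left(- \frac{1}{2449}\right) = \left(143 + 2207\right) \left(- \frac{1}{2449}\right) = 2350 \left(- \frac{1}{2449}\right) = - \frac{2350}{2449}$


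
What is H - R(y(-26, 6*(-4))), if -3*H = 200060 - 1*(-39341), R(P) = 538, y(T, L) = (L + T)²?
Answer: -241015/3 ≈ -80338.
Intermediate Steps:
H = -239401/3 (H = -(200060 - 1*(-39341))/3 = -(200060 + 39341)/3 = -⅓*239401 = -239401/3 ≈ -79800.)
H - R(y(-26, 6*(-4))) = -239401/3 - 1*538 = -239401/3 - 538 = -241015/3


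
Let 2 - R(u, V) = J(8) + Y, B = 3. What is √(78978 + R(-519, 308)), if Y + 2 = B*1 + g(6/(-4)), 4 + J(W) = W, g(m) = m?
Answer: √315906/2 ≈ 281.03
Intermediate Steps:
J(W) = -4 + W
Y = -½ (Y = -2 + (3*1 + 6/(-4)) = -2 + (3 + 6*(-¼)) = -2 + (3 - 3/2) = -2 + 3/2 = -½ ≈ -0.50000)
R(u, V) = -3/2 (R(u, V) = 2 - ((-4 + 8) - ½) = 2 - (4 - ½) = 2 - 1*7/2 = 2 - 7/2 = -3/2)
√(78978 + R(-519, 308)) = √(78978 - 3/2) = √(157953/2) = √315906/2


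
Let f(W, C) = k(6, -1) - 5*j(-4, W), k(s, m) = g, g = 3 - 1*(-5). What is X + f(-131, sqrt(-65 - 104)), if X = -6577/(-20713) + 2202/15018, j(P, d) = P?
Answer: 1475713794/51844639 ≈ 28.464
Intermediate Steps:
g = 8 (g = 3 + 5 = 8)
X = 24063902/51844639 (X = -6577*(-1/20713) + 2202*(1/15018) = 6577/20713 + 367/2503 = 24063902/51844639 ≈ 0.46415)
k(s, m) = 8
f(W, C) = 28 (f(W, C) = 8 - 5*(-4) = 8 + 20 = 28)
X + f(-131, sqrt(-65 - 104)) = 24063902/51844639 + 28 = 1475713794/51844639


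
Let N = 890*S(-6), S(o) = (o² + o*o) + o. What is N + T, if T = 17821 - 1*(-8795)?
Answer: 85356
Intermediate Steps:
S(o) = o + 2*o² (S(o) = (o² + o²) + o = 2*o² + o = o + 2*o²)
T = 26616 (T = 17821 + 8795 = 26616)
N = 58740 (N = 890*(-6*(1 + 2*(-6))) = 890*(-6*(1 - 12)) = 890*(-6*(-11)) = 890*66 = 58740)
N + T = 58740 + 26616 = 85356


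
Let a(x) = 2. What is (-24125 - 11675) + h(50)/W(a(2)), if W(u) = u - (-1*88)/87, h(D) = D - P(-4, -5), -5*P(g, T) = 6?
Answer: -23437864/655 ≈ -35783.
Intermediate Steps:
P(g, T) = -6/5 (P(g, T) = -⅕*6 = -6/5)
h(D) = 6/5 + D (h(D) = D - 1*(-6/5) = D + 6/5 = 6/5 + D)
W(u) = 88/87 + u (W(u) = u - (-88)/87 = u - 1*(-88/87) = u + 88/87 = 88/87 + u)
(-24125 - 11675) + h(50)/W(a(2)) = (-24125 - 11675) + (6/5 + 50)/(88/87 + 2) = -35800 + 256/(5*(262/87)) = -35800 + (256/5)*(87/262) = -35800 + 11136/655 = -23437864/655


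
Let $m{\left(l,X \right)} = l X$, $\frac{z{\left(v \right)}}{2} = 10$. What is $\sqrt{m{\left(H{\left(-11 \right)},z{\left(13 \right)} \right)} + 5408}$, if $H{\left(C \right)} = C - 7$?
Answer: $2 \sqrt{1262} \approx 71.049$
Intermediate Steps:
$H{\left(C \right)} = -7 + C$
$z{\left(v \right)} = 20$ ($z{\left(v \right)} = 2 \cdot 10 = 20$)
$m{\left(l,X \right)} = X l$
$\sqrt{m{\left(H{\left(-11 \right)},z{\left(13 \right)} \right)} + 5408} = \sqrt{20 \left(-7 - 11\right) + 5408} = \sqrt{20 \left(-18\right) + 5408} = \sqrt{-360 + 5408} = \sqrt{5048} = 2 \sqrt{1262}$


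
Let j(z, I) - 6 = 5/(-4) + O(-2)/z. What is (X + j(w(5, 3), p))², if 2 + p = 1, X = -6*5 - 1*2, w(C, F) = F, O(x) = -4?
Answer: 117649/144 ≈ 817.01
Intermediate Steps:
X = -32 (X = -30 - 2 = -32)
p = -1 (p = -2 + 1 = -1)
j(z, I) = 19/4 - 4/z (j(z, I) = 6 + (5/(-4) - 4/z) = 6 + (5*(-¼) - 4/z) = 6 + (-5/4 - 4/z) = 19/4 - 4/z)
(X + j(w(5, 3), p))² = (-32 + (19/4 - 4/3))² = (-32 + 41/12)² = (-343/12)² = 117649/144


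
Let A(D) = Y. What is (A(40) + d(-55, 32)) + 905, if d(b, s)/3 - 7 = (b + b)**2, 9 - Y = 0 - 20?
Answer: 37255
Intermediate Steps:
Y = 29 (Y = 9 - (0 - 20) = 9 - 1*(-20) = 9 + 20 = 29)
A(D) = 29
d(b, s) = 21 + 12*b**2 (d(b, s) = 21 + 3*(b + b)**2 = 21 + 3*(2*b)**2 = 21 + 3*(4*b**2) = 21 + 12*b**2)
(A(40) + d(-55, 32)) + 905 = (29 + (21 + 12*(-55)**2)) + 905 = (29 + (21 + 12*3025)) + 905 = (29 + (21 + 36300)) + 905 = (29 + 36321) + 905 = 36350 + 905 = 37255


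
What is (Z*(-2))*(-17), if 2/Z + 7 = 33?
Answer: 34/13 ≈ 2.6154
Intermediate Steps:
Z = 1/13 (Z = 2/(-7 + 33) = 2/26 = 2*(1/26) = 1/13 ≈ 0.076923)
(Z*(-2))*(-17) = ((1/13)*(-2))*(-17) = -2/13*(-17) = 34/13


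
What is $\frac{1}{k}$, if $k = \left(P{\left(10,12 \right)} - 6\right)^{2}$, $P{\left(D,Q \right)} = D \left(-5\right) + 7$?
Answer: $\frac{1}{2401} \approx 0.00041649$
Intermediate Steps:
$P{\left(D,Q \right)} = 7 - 5 D$ ($P{\left(D,Q \right)} = - 5 D + 7 = 7 - 5 D$)
$k = 2401$ ($k = \left(\left(7 - 50\right) - 6\right)^{2} = \left(-43 - 6\right)^{2} = \left(-49\right)^{2} = 2401$)
$\frac{1}{k} = \frac{1}{2401}$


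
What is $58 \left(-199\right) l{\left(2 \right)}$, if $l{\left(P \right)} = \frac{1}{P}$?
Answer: $-5771$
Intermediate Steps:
$58 \left(-199\right) l{\left(2 \right)} = \frac{58 \left(-199\right)}{2} = \left(-11542\right) \frac{1}{2} = -5771$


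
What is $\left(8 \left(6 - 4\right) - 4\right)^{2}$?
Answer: $144$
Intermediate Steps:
$\left(8 \left(6 - 4\right) - 4\right)^{2} = \left(8 \cdot 2 - 4\right)^{2} = \left(16 - 4\right)^{2} = 12^{2} = 144$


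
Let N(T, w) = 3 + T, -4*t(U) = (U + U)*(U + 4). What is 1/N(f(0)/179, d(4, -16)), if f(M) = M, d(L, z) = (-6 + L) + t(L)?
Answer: ⅓ ≈ 0.33333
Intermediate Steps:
t(U) = -U*(4 + U)/2 (t(U) = -(U + U)*(U + 4)/4 = -2*U*(4 + U)/4 = -U*(4 + U)/2)
d(L, z) = -6 + L - L*(4 + L)/2 (d(L, z) = (-6 + L) - L*(4 + L)/2 = -6 + L - L*(4 + L)/2)
1/N(f(0)/179, d(4, -16)) = 1/(3 + 0/179) = 1/(3 + 0*(1/179)) = 1/(3 + 0) = 1/3 = ⅓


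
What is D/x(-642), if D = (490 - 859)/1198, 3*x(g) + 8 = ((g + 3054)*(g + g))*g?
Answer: -1107/2381958395344 ≈ -4.6474e-10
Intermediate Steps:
x(g) = -8/3 + 2*g²*(3054 + g)/3 (x(g) = -8/3 + (((g + 3054)*(g + g))*g)/3 = -8/3 + (((3054 + g)*(2*g))*g)/3 = -8/3 + ((2*g*(3054 + g))*g)/3 = -8/3 + (2*g²*(3054 + g))/3 = -8/3 + 2*g²*(3054 + g)/3)
D = -369/1198 (D = (1/1198)*(-369) = -369/1198 ≈ -0.30801)
D/x(-642) = -369/(1198*(-8/3 + 2036*(-642)² + (⅔)*(-642)³)) = -369/(1198*(-8/3 + 2036*412164 + (⅔)*(-264609288))) = -369/(1198*(-8/3 + 839165904 - 176406192)) = -369/(1198*1988279128/3) = -369/1198*3/1988279128 = -1107/2381958395344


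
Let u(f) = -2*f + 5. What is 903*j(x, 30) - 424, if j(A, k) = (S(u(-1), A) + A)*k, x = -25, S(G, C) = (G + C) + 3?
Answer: -1084024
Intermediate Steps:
u(f) = 5 - 2*f
S(G, C) = 3 + C + G (S(G, C) = (C + G) + 3 = 3 + C + G)
j(A, k) = k*(10 + 2*A) (j(A, k) = ((3 + A + (5 - 2*(-1))) + A)*k = ((3 + A + (5 + 2)) + A)*k = ((3 + A + 7) + A)*k = ((10 + A) + A)*k = (10 + 2*A)*k = k*(10 + 2*A))
903*j(x, 30) - 424 = 903*(2*30*(5 - 25)) - 424 = 903*(2*30*(-20)) - 424 = 903*(-1200) - 424 = -1083600 - 424 = -1084024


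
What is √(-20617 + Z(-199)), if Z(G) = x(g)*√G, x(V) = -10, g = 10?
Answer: √(-20617 - 10*I*√199) ≈ 0.4912 - 143.59*I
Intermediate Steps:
Z(G) = -10*√G
√(-20617 + Z(-199)) = √(-20617 - 10*I*√199)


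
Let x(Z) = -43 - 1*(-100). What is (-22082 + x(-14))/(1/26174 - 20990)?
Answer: 576482350/549392259 ≈ 1.0493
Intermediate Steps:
x(Z) = 57 (x(Z) = -43 + 100 = 57)
(-22082 + x(-14))/(1/26174 - 20990) = (-22082 + 57)/(1/26174 - 20990) = -22025/(1/26174 - 20990) = -22025/(-549392259/26174) = -22025*(-26174/549392259) = 576482350/549392259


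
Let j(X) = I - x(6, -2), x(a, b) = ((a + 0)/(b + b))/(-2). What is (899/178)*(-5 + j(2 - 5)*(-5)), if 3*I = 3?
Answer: -22475/712 ≈ -31.566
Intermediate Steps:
I = 1 (I = (1/3)*3 = 1)
x(a, b) = -a/(4*b) (x(a, b) = (a/((2*b)))*(-1/2) = (a*(1/(2*b)))*(-1/2) = (a/(2*b))*(-1/2) = -a/(4*b))
j(X) = 1/4 (j(X) = 1 - (-1)*6/(4*(-2)) = 1 - (-1)*6*(-1)/(4*2) = 1 - 1*3/4 = 1 - 3/4 = 1/4)
(899/178)*(-5 + j(2 - 5)*(-5)) = (899/178)*(-5 + (1/4)*(-5)) = (899*(1/178))*(-5 - 5/4) = (899/178)*(-25/4) = -22475/712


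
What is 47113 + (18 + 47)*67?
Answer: 51468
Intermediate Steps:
47113 + (18 + 47)*67 = 47113 + 65*67 = 47113 + 4355 = 51468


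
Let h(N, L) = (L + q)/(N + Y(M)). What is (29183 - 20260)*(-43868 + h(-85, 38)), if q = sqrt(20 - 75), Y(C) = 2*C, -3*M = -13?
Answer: -89639440778/229 - 26769*I*sqrt(55)/229 ≈ -3.9144e+8 - 866.92*I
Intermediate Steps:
M = 13/3 (M = -1/3*(-13) = 13/3 ≈ 4.3333)
q = I*sqrt(55) (q = sqrt(-55) = I*sqrt(55) ≈ 7.4162*I)
h(N, L) = (L + I*sqrt(55))/(26/3 + N) (h(N, L) = (L + I*sqrt(55))/(N + 2*(13/3)) = (L + I*sqrt(55))/(N + 26/3) = (L + I*sqrt(55))/(26/3 + N))
(29183 - 20260)*(-43868 + h(-85, 38)) = (29183 - 20260)*(-43868 + 3*(38 + I*sqrt(55))/(26 + 3*(-85))) = 8923*(-43868 + 3*(38 + I*sqrt(55))/(26 - 255)) = 8923*(-43868 + 3*(38 + I*sqrt(55))/(-229)) = 8923*(-43868 + 3*(-1/229)*(38 + I*sqrt(55))) = 8923*(-43868 + (-114/229 - 3*I*sqrt(55)/229)) = 8923*(-10045886/229 - 3*I*sqrt(55)/229) = -89639440778/229 - 26769*I*sqrt(55)/229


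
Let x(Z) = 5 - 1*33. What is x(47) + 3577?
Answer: 3549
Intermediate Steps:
x(Z) = -28 (x(Z) = 5 - 33 = -28)
x(47) + 3577 = -28 + 3577 = 3549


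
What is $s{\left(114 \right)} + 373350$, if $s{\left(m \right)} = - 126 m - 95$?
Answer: $358891$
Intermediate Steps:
$s{\left(m \right)} = -95 - 126 m$
$s{\left(114 \right)} + 373350 = \left(-95 - 14364\right) + 373350 = -14459 + 373350 = 358891$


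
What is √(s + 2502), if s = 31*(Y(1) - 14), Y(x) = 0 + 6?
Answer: 7*√46 ≈ 47.476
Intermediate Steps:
Y(x) = 6
s = -248 (s = 31*(6 - 14) = 31*(-8) = -248)
√(s + 2502) = √(-248 + 2502) = √2254 = 7*√46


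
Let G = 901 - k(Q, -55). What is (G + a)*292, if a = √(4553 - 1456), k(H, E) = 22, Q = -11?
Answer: 256668 + 292*√3097 ≈ 2.7292e+5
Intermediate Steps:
a = √3097 ≈ 55.651
G = 879 (G = 901 - 1*22 = 901 - 22 = 879)
(G + a)*292 = (879 + √3097)*292 = 256668 + 292*√3097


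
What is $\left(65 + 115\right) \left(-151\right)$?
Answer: $-27180$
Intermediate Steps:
$\left(65 + 115\right) \left(-151\right) = 180 \left(-151\right) = -27180$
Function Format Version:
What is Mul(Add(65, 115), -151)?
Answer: -27180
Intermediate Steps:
Mul(Add(65, 115), -151) = Mul(180, -151) = -27180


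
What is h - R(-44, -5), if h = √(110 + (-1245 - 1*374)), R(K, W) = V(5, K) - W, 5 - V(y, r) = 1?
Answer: -9 + I*√1509 ≈ -9.0 + 38.846*I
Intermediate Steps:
V(y, r) = 4 (V(y, r) = 5 - 1*1 = 5 - 1 = 4)
R(K, W) = 4 - W
h = I*√1509 (h = √(110 + (-1245 - 374)) = √(110 - 1619) = √(-1509) = I*√1509 ≈ 38.846*I)
h - R(-44, -5) = I*√1509 - (4 - 1*(-5)) = I*√1509 - (4 + 5) = I*√1509 - 1*9 = I*√1509 - 9 = -9 + I*√1509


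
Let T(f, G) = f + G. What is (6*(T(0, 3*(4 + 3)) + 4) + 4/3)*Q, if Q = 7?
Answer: 3178/3 ≈ 1059.3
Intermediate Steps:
T(f, G) = G + f
(6*(T(0, 3*(4 + 3)) + 4) + 4/3)*Q = (6*((3*(4 + 3) + 0) + 4) + 4/3)*7 = (6*((3*7 + 0) + 4) + 4*(⅓))*7 = (6*((21 + 0) + 4) + 4/3)*7 = (6*(21 + 4) + 4/3)*7 = (6*25 + 4/3)*7 = (150 + 4/3)*7 = (454/3)*7 = 3178/3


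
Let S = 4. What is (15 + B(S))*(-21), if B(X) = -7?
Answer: -168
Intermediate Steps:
(15 + B(S))*(-21) = (15 - 7)*(-21) = 8*(-21) = -168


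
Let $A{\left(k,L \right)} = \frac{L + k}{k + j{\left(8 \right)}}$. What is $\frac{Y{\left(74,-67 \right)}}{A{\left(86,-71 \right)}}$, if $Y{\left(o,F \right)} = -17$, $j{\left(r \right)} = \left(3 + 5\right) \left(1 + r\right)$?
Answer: $- \frac{2686}{15} \approx -179.07$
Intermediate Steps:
$j{\left(r \right)} = 8 + 8 r$ ($j{\left(r \right)} = 8 \left(1 + r\right) = 8 + 8 r$)
$A{\left(k,L \right)} = \frac{L + k}{72 + k}$ ($A{\left(k,L \right)} = \frac{L + k}{k + \left(8 + 8 \cdot 8\right)} = \frac{L + k}{k + \left(8 + 64\right)} = \frac{L + k}{k + 72} = \frac{L + k}{72 + k}$)
$\frac{Y{\left(74,-67 \right)}}{A{\left(86,-71 \right)}} = - \frac{17}{\frac{1}{72 + 86} \left(-71 + 86\right)} = - \frac{17}{\frac{1}{158} \cdot 15} = - \frac{17}{\frac{15}{158}} = \left(-17\right) \frac{158}{15} = - \frac{2686}{15}$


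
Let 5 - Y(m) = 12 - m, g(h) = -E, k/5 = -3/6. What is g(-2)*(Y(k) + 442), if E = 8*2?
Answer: -6920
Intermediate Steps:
k = -5/2 (k = 5*(-3/6) = 5*(-3*1/6) = 5*(-1/2) = -5/2 ≈ -2.5000)
E = 16
g(h) = -16 (g(h) = -1*16 = -16)
Y(m) = -7 + m (Y(m) = 5 - (12 - m) = 5 + (-12 + m) = -7 + m)
g(-2)*(Y(k) + 442) = -16*((-7 - 5/2) + 442) = -16*(-19/2 + 442) = -16*865/2 = -6920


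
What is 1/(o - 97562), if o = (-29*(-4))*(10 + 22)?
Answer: -1/93850 ≈ -1.0655e-5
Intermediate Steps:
o = 3712 (o = 116*32 = 3712)
1/(o - 97562) = 1/(3712 - 97562) = 1/(-93850) = -1/93850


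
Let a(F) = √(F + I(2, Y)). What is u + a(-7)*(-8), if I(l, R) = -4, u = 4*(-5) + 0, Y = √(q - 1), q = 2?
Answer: -20 - 8*I*√11 ≈ -20.0 - 26.533*I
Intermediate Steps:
Y = 1 (Y = √(2 - 1) = √1 = 1)
u = -20 (u = -20 + 0 = -20)
a(F) = √(-4 + F) (a(F) = √(F - 4) = √(-4 + F))
u + a(-7)*(-8) = -20 + √(-4 - 7)*(-8) = -20 + √(-11)*(-8) = -20 + (I*√11)*(-8) = -20 - 8*I*√11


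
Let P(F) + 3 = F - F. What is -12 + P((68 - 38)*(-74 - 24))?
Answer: -15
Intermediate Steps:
P(F) = -3 (P(F) = -3 + (F - F) = -3 + 0 = -3)
-12 + P((68 - 38)*(-74 - 24)) = -12 - 3 = -15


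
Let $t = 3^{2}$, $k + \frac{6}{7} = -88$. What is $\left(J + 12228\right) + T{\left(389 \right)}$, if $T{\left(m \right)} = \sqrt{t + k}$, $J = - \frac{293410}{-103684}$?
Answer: $\frac{634070681}{51842} + \frac{i \sqrt{3913}}{7} \approx 12231.0 + 8.9363 i$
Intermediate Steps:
$J = \frac{146705}{51842}$ ($J = \left(-293410\right) \left(- \frac{1}{103684}\right) = \frac{146705}{51842} \approx 2.8298$)
$k = - \frac{622}{7}$ ($k = - \frac{6}{7} - 88 = - \frac{622}{7} \approx -88.857$)
$t = 9$
$T{\left(m \right)} = \frac{i \sqrt{3913}}{7}$ ($T{\left(m \right)} = \sqrt{9 - \frac{622}{7}} = \sqrt{- \frac{559}{7}} = \frac{i \sqrt{3913}}{7}$)
$\left(J + 12228\right) + T{\left(389 \right)} = \left(\frac{146705}{51842} + 12228\right) + \frac{i \sqrt{3913}}{7} = \frac{634070681}{51842} + \frac{i \sqrt{3913}}{7}$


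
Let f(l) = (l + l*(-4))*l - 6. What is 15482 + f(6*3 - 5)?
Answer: 14969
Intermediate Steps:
f(l) = -6 - 3*l² (f(l) = (l - 4*l)*l - 6 = (-3*l)*l - 6 = -3*l² - 6 = -6 - 3*l²)
15482 + f(6*3 - 5) = 15482 + (-6 - 3*(6*3 - 5)²) = 15482 + (-6 - 3*(18 - 5)²) = 15482 + (-6 - 3*13²) = 15482 + (-6 - 3*169) = 15482 + (-6 - 507) = 15482 - 513 = 14969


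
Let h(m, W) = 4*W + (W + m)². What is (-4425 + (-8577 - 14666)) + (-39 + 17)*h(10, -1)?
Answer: -29362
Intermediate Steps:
h(m, W) = (W + m)² + 4*W
(-4425 + (-8577 - 14666)) + (-39 + 17)*h(10, -1) = (-4425 + (-8577 - 14666)) + (-39 + 17)*((-1 + 10)² + 4*(-1)) = (-4425 - 23243) - 22*(9² - 4) = -27668 - 22*(81 - 4) = -27668 - 22*77 = -27668 - 1694 = -29362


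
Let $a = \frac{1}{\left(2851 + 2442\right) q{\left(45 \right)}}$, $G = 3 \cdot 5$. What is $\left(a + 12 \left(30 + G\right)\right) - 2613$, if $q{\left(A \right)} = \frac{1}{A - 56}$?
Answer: $- \frac{10972400}{5293} \approx -2073.0$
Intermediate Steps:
$G = 15$
$q{\left(A \right)} = \frac{1}{-56 + A}$
$a = - \frac{11}{5293}$ ($a = \frac{1}{\left(2851 + 2442\right) \frac{1}{-56 + 45}} = \frac{1}{5293 \frac{1}{-11}} = \frac{1}{5293 \left(- \frac{1}{11}\right)} = \frac{1}{5293} \left(-11\right) = - \frac{11}{5293} \approx -0.0020782$)
$\left(a + 12 \left(30 + G\right)\right) - 2613 = \left(- \frac{11}{5293} + 12 \left(30 + 15\right)\right) - 2613 = \left(- \frac{11}{5293} + 12 \cdot 45\right) - 2613 = \left(- \frac{11}{5293} + 540\right) - 2613 = \frac{2858209}{5293} - 2613 = - \frac{10972400}{5293}$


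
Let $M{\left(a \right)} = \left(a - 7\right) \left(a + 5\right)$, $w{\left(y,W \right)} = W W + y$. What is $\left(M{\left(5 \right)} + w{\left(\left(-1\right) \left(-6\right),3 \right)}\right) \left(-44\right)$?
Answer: $220$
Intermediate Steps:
$w{\left(y,W \right)} = y + W^{2}$ ($w{\left(y,W \right)} = W^{2} + y = y + W^{2}$)
$M{\left(a \right)} = \left(-7 + a\right) \left(5 + a\right)$
$\left(M{\left(5 \right)} + w{\left(\left(-1\right) \left(-6\right),3 \right)}\right) \left(-44\right) = \left(\left(-35 + 5^{2} - 10\right) - \left(-6 - 3^{2}\right)\right) \left(-44\right) = \left(\left(-35 + 25 - 10\right) + \left(6 + 9\right)\right) \left(-44\right) = \left(-20 + 15\right) \left(-44\right) = \left(-5\right) \left(-44\right) = 220$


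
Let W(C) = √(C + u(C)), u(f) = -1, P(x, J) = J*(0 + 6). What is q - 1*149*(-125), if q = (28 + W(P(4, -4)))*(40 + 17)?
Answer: 20221 + 285*I ≈ 20221.0 + 285.0*I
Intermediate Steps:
P(x, J) = 6*J (P(x, J) = J*6 = 6*J)
W(C) = √(-1 + C) (W(C) = √(C - 1) = √(-1 + C))
q = 1596 + 285*I (q = (28 + √(-1 + 6*(-4)))*(40 + 17) = (28 + √(-1 - 24))*57 = (28 + √(-25))*57 = (28 + 5*I)*57 = 1596 + 285*I ≈ 1596.0 + 285.0*I)
q - 1*149*(-125) = (1596 + 285*I) - 1*149*(-125) = (1596 + 285*I) - 149*(-125) = (1596 + 285*I) + 18625 = 20221 + 285*I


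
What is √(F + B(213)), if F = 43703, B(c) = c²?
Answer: 4*√5567 ≈ 298.45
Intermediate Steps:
√(F + B(213)) = √(43703 + 213²) = √(43703 + 45369) = √89072 = 4*√5567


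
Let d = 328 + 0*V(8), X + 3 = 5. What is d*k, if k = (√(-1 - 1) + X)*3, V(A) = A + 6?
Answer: 1968 + 984*I*√2 ≈ 1968.0 + 1391.6*I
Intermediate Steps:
X = 2 (X = -3 + 5 = 2)
V(A) = 6 + A
d = 328 (d = 328 + 0*(6 + 8) = 328 + 0*14 = 328 + 0 = 328)
k = 6 + 3*I*√2 (k = (√(-1 - 1) + 2)*3 = (√(-2) + 2)*3 = (I*√2 + 2)*3 = (2 + I*√2)*3 = 6 + 3*I*√2 ≈ 6.0 + 4.2426*I)
d*k = 328*(6 + 3*I*√2) = 1968 + 984*I*√2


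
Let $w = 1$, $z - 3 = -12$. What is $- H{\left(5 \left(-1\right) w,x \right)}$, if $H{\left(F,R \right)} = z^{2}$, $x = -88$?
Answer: $-81$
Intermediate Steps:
$z = -9$ ($z = 3 - 12 = -9$)
$H{\left(F,R \right)} = 81$ ($H{\left(F,R \right)} = \left(-9\right)^{2} = 81$)
$- H{\left(5 \left(-1\right) w,x \right)} = \left(-1\right) 81 = -81$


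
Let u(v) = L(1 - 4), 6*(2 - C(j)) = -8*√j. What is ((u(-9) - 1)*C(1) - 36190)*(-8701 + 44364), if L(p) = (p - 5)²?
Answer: -1283154740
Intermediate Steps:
C(j) = 2 + 4*√j/3 (C(j) = 2 - (-4)*√j/3 = 2 + 4*√j/3)
L(p) = (-5 + p)²
u(v) = 64 (u(v) = (-5 + (1 - 4))² = (-5 - 3)² = (-8)² = 64)
((u(-9) - 1)*C(1) - 36190)*(-8701 + 44364) = ((64 - 1)*(2 + 4*√1/3) - 36190)*(-8701 + 44364) = (63*(2 + (4/3)*1) - 36190)*35663 = (63*(2 + 4/3) - 36190)*35663 = (63*(10/3) - 36190)*35663 = (210 - 36190)*35663 = -35980*35663 = -1283154740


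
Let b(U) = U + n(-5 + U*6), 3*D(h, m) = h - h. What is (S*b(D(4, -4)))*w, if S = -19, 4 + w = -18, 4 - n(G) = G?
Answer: 3762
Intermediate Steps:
n(G) = 4 - G
D(h, m) = 0 (D(h, m) = (h - h)/3 = (1/3)*0 = 0)
b(U) = 9 - 5*U (b(U) = U + (4 - (-5 + U*6)) = U + (4 - (-5 + 6*U)) = U + (4 + (5 - 6*U)) = U + (9 - 6*U) = 9 - 5*U)
w = -22 (w = -4 - 18 = -22)
(S*b(D(4, -4)))*w = -19*(9 - 5*0)*(-22) = -19*(9 + 0)*(-22) = -19*9*(-22) = -171*(-22) = 3762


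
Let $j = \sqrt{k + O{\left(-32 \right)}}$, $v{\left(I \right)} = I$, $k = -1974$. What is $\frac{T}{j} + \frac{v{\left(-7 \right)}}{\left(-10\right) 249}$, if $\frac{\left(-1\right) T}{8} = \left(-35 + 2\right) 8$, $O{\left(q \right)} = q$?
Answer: $\frac{7}{2490} - \frac{1056 i \sqrt{2006}}{1003} \approx 0.0028112 - 47.155 i$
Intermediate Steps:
$j = i \sqrt{2006}$ ($j = \sqrt{-1974 - 32} = \sqrt{-2006} = i \sqrt{2006} \approx 44.788 i$)
$T = 2112$ ($T = - 8 \left(-35 + 2\right) 8 = - 8 \left(\left(-33\right) 8\right) = \left(-8\right) \left(-264\right) = 2112$)
$\frac{T}{j} + \frac{v{\left(-7 \right)}}{\left(-10\right) 249} = \frac{2112}{i \sqrt{2006}} - \frac{7}{\left(-10\right) 249} = 2112 \left(- \frac{i \sqrt{2006}}{2006}\right) - \frac{7}{-2490} = - \frac{1056 i \sqrt{2006}}{1003} - - \frac{7}{2490} = - \frac{1056 i \sqrt{2006}}{1003} + \frac{7}{2490} = \frac{7}{2490} - \frac{1056 i \sqrt{2006}}{1003}$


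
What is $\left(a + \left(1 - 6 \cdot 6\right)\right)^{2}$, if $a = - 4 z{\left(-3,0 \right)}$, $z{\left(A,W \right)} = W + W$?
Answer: $1225$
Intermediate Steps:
$z{\left(A,W \right)} = 2 W$
$a = 0$ ($a = - 4 \cdot 2 \cdot 0 = \left(-4\right) 0 = 0$)
$\left(a + \left(1 - 6 \cdot 6\right)\right)^{2} = \left(0 + \left(1 - 6 \cdot 6\right)\right)^{2} = \left(0 + \left(1 - 36\right)\right)^{2} = \left(0 - 35\right)^{2} = \left(-35\right)^{2} = 1225$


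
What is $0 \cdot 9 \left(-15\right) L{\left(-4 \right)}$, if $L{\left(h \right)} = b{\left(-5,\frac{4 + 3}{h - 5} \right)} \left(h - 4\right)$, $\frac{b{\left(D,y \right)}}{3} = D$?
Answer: $0$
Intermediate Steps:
$b{\left(D,y \right)} = 3 D$
$L{\left(h \right)} = 60 - 15 h$ ($L{\left(h \right)} = 3 \left(-5\right) \left(h - 4\right) = - 15 \left(-4 + h\right) = 60 - 15 h$)
$0 \cdot 9 \left(-15\right) L{\left(-4 \right)} = 0 \cdot 9 \left(-15\right) \left(60 - -60\right) = 0 \left(-15\right) \left(60 + 60\right) = 0 \cdot 120 = 0$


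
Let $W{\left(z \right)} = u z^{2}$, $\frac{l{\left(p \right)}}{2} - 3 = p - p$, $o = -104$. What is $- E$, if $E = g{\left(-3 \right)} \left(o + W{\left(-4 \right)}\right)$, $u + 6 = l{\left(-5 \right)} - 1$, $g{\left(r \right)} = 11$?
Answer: $1320$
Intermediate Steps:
$l{\left(p \right)} = 6$ ($l{\left(p \right)} = 6 + 2 \left(p - p\right) = 6 + 2 \cdot 0 = 6 + 0 = 6$)
$u = -1$ ($u = -6 + \left(6 - 1\right) = -6 + 5 = -1$)
$W{\left(z \right)} = - z^{2}$
$E = -1320$ ($E = 11 \left(-104 - \left(-4\right)^{2}\right) = 11 \left(-104 - 16\right) = 11 \left(-120\right) = -1320$)
$- E = \left(-1\right) \left(-1320\right) = 1320$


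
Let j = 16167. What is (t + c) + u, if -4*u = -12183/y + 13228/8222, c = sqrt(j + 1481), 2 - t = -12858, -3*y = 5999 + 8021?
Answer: 2964564175581/230544880 + 4*sqrt(1103) ≈ 12992.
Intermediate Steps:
y = -14020/3 (y = -(5999 + 8021)/3 = -1/3*14020 = -14020/3 ≈ -4673.3)
t = 12860 (t = 2 - 1*(-12858) = 2 + 12858 = 12860)
c = 4*sqrt(1103) (c = sqrt(16167 + 1481) = sqrt(17648) = 4*sqrt(1103) ≈ 132.85)
u = -242981219/230544880 (u = -(-12183/(-14020/3) + 13228/8222)/4 = -(-12183*(-3/14020) + 13228*(1/8222))/4 = -(36549/14020 + 6614/4111)/4 = -1/4*242981219/57636220 = -242981219/230544880 ≈ -1.0539)
(t + c) + u = (12860 + 4*sqrt(1103)) - 242981219/230544880 = 2964564175581/230544880 + 4*sqrt(1103)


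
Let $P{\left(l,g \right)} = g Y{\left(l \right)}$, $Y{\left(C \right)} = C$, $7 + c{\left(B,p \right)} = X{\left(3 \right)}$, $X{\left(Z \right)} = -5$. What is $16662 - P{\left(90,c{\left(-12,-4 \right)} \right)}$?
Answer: $17742$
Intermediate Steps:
$c{\left(B,p \right)} = -12$ ($c{\left(B,p \right)} = -7 - 5 = -12$)
$P{\left(l,g \right)} = g l$
$16662 - P{\left(90,c{\left(-12,-4 \right)} \right)} = 16662 - \left(-12\right) 90 = 16662 - -1080 = 16662 + 1080 = 17742$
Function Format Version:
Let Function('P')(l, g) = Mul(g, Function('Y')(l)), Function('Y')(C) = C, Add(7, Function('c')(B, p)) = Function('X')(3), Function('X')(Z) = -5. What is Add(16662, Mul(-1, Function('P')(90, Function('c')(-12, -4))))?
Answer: 17742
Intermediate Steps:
Function('c')(B, p) = -12 (Function('c')(B, p) = Add(-7, -5) = -12)
Function('P')(l, g) = Mul(g, l)
Add(16662, Mul(-1, Function('P')(90, Function('c')(-12, -4)))) = Add(16662, Mul(-1, Mul(-12, 90))) = Add(16662, Mul(-1, -1080)) = Add(16662, 1080) = 17742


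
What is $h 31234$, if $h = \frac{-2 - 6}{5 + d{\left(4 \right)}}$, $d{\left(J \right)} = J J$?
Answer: $- \frac{35696}{3} \approx -11899.0$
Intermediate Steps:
$d{\left(J \right)} = J^{2}$
$h = - \frac{8}{21}$ ($h = \frac{-2 - 6}{5 + 4^{2}} = - \frac{8}{5 + 16} = - \frac{8}{21} \approx -0.38095$)
$h 31234 = \left(- \frac{8}{21}\right) 31234 = - \frac{35696}{3}$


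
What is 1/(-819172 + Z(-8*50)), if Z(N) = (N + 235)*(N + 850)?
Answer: -1/893422 ≈ -1.1193e-6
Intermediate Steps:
Z(N) = (235 + N)*(850 + N)
1/(-819172 + Z(-8*50)) = 1/(-819172 + (199750 + (-8*50)**2 + 1085*(-8*50))) = 1/(-819172 + (199750 + (-400)**2 + 1085*(-400))) = 1/(-819172 + (199750 + 160000 - 434000)) = 1/(-819172 - 74250) = 1/(-893422) = -1/893422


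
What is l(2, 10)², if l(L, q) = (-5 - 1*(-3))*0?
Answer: 0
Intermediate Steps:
l(L, q) = 0 (l(L, q) = (-5 + 3)*0 = -2*0 = 0)
l(2, 10)² = 0² = 0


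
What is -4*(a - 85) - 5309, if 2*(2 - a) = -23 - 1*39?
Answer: -5101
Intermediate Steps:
a = 33 (a = 2 - (-23 - 1*39)/2 = 2 - (-23 - 39)/2 = 2 - 1/2*(-62) = 2 + 31 = 33)
-4*(a - 85) - 5309 = -4*(33 - 85) - 5309 = -4*(-52) - 5309 = 208 - 5309 = -5101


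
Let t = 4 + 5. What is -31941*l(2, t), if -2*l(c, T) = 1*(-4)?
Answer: -63882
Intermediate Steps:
t = 9
l(c, T) = 2 (l(c, T) = -(-4)/2 = -½*(-4) = 2)
-31941*l(2, t) = -31941*2 = -63882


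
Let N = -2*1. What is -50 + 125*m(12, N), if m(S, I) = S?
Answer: 1450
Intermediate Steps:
N = -2
-50 + 125*m(12, N) = -50 + 125*12 = -50 + 1500 = 1450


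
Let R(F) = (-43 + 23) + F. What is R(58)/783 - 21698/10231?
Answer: -16600756/8010873 ≈ -2.0723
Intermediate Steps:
R(F) = -20 + F
R(58)/783 - 21698/10231 = (-20 + 58)/783 - 21698/10231 = 38*(1/783) - 21698*1/10231 = 38/783 - 21698/10231 = -16600756/8010873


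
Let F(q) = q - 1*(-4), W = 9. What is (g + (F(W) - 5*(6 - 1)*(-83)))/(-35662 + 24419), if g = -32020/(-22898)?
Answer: -23921522/128721107 ≈ -0.18584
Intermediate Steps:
F(q) = 4 + q (F(q) = q + 4 = 4 + q)
g = 16010/11449 (g = -32020*(-1/22898) = 16010/11449 ≈ 1.3984)
(g + (F(W) - 5*(6 - 1)*(-83)))/(-35662 + 24419) = (16010/11449 + ((4 + 9) - 5*(6 - 1)*(-83)))/(-35662 + 24419) = (16010/11449 + (13 - 5*5*(-83)))/(-11243) = (16010/11449 + (13 - 25*(-83)))*(-1/11243) = (16010/11449 + (13 + 2075))*(-1/11243) = (16010/11449 + 2088)*(-1/11243) = (23921522/11449)*(-1/11243) = -23921522/128721107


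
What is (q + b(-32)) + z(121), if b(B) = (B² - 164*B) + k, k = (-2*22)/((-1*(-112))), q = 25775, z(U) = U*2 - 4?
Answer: 903969/28 ≈ 32285.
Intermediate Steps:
z(U) = -4 + 2*U (z(U) = 2*U - 4 = -4 + 2*U)
k = -11/28 (k = -44/112 = -44*1/112 = -11/28 ≈ -0.39286)
b(B) = -11/28 + B² - 164*B (b(B) = (B² - 164*B) - 11/28 = -11/28 + B² - 164*B)
(q + b(-32)) + z(121) = (25775 + (-11/28 + (-32)² - 164*(-32))) + (-4 + 2*121) = (25775 + (-11/28 + 1024 + 5248)) + (-4 + 242) = (25775 + 175605/28) + 238 = 897305/28 + 238 = 903969/28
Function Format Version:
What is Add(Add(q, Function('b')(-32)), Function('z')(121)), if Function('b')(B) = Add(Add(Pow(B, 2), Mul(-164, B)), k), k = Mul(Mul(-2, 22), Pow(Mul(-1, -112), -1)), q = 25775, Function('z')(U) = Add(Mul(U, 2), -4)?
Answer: Rational(903969, 28) ≈ 32285.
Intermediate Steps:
Function('z')(U) = Add(-4, Mul(2, U)) (Function('z')(U) = Add(Mul(2, U), -4) = Add(-4, Mul(2, U)))
k = Rational(-11, 28) (k = Mul(-44, Pow(112, -1)) = Mul(-44, Rational(1, 112)) = Rational(-11, 28) ≈ -0.39286)
Function('b')(B) = Add(Rational(-11, 28), Pow(B, 2), Mul(-164, B)) (Function('b')(B) = Add(Add(Pow(B, 2), Mul(-164, B)), Rational(-11, 28)) = Add(Rational(-11, 28), Pow(B, 2), Mul(-164, B)))
Add(Add(q, Function('b')(-32)), Function('z')(121)) = Add(Add(25775, Add(Rational(-11, 28), Pow(-32, 2), Mul(-164, -32))), Add(-4, Mul(2, 121))) = Add(Add(25775, Add(Rational(-11, 28), 1024, 5248)), Add(-4, 242)) = Add(Add(25775, Rational(175605, 28)), 238) = Add(Rational(897305, 28), 238) = Rational(903969, 28)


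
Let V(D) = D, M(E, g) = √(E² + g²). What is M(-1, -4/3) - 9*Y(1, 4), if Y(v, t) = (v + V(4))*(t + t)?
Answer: -1075/3 ≈ -358.33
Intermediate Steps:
Y(v, t) = 2*t*(4 + v) (Y(v, t) = (v + 4)*(t + t) = (4 + v)*(2*t) = 2*t*(4 + v))
M(-1, -4/3) - 9*Y(1, 4) = √((-1)² + (-4/3)²) - 18*4*(4 + 1) = √(1 + (-4*⅓)²) - 18*4*5 = √(1 + (-4/3)²) - 9*40 = √(1 + 16/9) - 360 = √(25/9) - 360 = 5/3 - 360 = -1075/3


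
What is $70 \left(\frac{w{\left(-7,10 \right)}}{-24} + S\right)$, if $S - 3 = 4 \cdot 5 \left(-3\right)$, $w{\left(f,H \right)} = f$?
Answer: $- \frac{47635}{12} \approx -3969.6$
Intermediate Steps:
$S = -57$ ($S = 3 + 4 \cdot 5 \left(-3\right) = 3 + 20 \left(-3\right) = 3 - 60 = -57$)
$70 \left(\frac{w{\left(-7,10 \right)}}{-24} + S\right) = 70 \left(- \frac{7}{-24} - 57\right) = 70 \left(\left(-7\right) \left(- \frac{1}{24}\right) - 57\right) = 70 \left(\frac{7}{24} - 57\right) = 70 \left(- \frac{1361}{24}\right) = - \frac{47635}{12}$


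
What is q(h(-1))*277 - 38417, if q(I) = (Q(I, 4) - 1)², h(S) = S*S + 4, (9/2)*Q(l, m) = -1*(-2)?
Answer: -3104852/81 ≈ -38332.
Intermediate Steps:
Q(l, m) = 4/9 (Q(l, m) = 2*(-1*(-2))/9 = (2/9)*2 = 4/9)
h(S) = 4 + S² (h(S) = S² + 4 = 4 + S²)
q(I) = 25/81 (q(I) = (4/9 - 1)² = (-5/9)² = 25/81)
q(h(-1))*277 - 38417 = (25/81)*277 - 38417 = 6925/81 - 38417 = -3104852/81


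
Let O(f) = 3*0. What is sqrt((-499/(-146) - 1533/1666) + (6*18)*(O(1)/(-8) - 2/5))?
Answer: I*sqrt(76789040545)/43435 ≈ 6.3798*I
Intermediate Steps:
O(f) = 0
sqrt((-499/(-146) - 1533/1666) + (6*18)*(O(1)/(-8) - 2/5)) = sqrt((-499/(-146) - 1533/1666) + (6*18)*(0/(-8) - 2/5)) = sqrt((-499*(-1/146) - 1533*1/1666) + 108*(0*(-1/8) - 2*1/5)) = sqrt((499/146 - 219/238) + 108*(0 - 2/5)) = sqrt(21697/8687 + 108*(-2/5)) = sqrt(21697/8687 - 216/5) = sqrt(-1767907/43435) = I*sqrt(76789040545)/43435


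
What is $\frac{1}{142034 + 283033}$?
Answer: $\frac{1}{425067} \approx 2.3526 \cdot 10^{-6}$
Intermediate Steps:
$\frac{1}{142034 + 283033} = \frac{1}{425067}$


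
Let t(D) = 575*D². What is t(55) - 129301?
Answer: 1610074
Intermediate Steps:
t(55) - 129301 = 575*55² - 129301 = 575*3025 - 129301 = 1739375 - 129301 = 1610074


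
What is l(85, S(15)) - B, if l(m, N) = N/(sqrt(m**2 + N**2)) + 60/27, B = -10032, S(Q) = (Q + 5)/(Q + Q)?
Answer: 90308/9 + 2*sqrt(65029)/65029 ≈ 10034.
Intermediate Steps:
S(Q) = (5 + Q)/(2*Q) (S(Q) = (5 + Q)/((2*Q)) = (5 + Q)*(1/(2*Q)) = (5 + Q)/(2*Q))
l(m, N) = 20/9 + N/sqrt(N**2 + m**2) (l(m, N) = N/(sqrt(N**2 + m**2)) + 60*(1/27) = N/sqrt(N**2 + m**2) + 20/9 = 20/9 + N/sqrt(N**2 + m**2))
l(85, S(15)) - B = (20/9 + ((1/2)*(5 + 15)/15)/sqrt(((1/2)*(5 + 15)/15)**2 + 85**2)) - 1*(-10032) = (20/9 + ((1/2)*(1/15)*20)/sqrt(((1/2)*(1/15)*20)**2 + 7225)) + 10032 = (20/9 + 2/(3*sqrt((2/3)**2 + 7225))) + 10032 = (20/9 + 2/(3*sqrt(4/9 + 7225))) + 10032 = (20/9 + 2/(3*sqrt(65029/9))) + 10032 = (20/9 + 2*(3*sqrt(65029)/65029)/3) + 10032 = (20/9 + 2*sqrt(65029)/65029) + 10032 = 90308/9 + 2*sqrt(65029)/65029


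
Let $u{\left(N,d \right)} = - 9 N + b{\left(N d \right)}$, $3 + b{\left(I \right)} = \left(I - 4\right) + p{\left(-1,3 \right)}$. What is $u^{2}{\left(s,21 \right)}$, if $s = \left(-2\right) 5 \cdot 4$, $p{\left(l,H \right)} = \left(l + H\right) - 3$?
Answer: $238144$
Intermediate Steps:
$p{\left(l,H \right)} = -3 + H + l$ ($p{\left(l,H \right)} = \left(H + l\right) - 3 = -3 + H + l$)
$b{\left(I \right)} = -8 + I$ ($b{\left(I \right)} = -3 + \left(\left(I - 4\right) - 1\right) = -3 + \left(\left(-4 + I\right) - 1\right) = -3 + \left(-5 + I\right) = -8 + I$)
$s = -40$ ($s = \left(-10\right) 4 = -40$)
$u{\left(N,d \right)} = -8 - 9 N + N d$ ($u{\left(N,d \right)} = - 9 N + \left(-8 + N d\right) = -8 - 9 N + N d$)
$u^{2}{\left(s,21 \right)} = \left(-8 - -360 - 840\right)^{2} = \left(-8 + 360 - 840\right)^{2} = \left(-488\right)^{2} = 238144$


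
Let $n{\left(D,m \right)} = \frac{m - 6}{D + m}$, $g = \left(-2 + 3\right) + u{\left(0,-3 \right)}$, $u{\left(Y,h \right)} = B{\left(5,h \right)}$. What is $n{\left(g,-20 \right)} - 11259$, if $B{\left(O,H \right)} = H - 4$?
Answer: $-11258$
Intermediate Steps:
$B{\left(O,H \right)} = -4 + H$
$u{\left(Y,h \right)} = -4 + h$
$g = -6$ ($g = \left(-2 + 3\right) - 7 = 1 - 7 = -6$)
$n{\left(D,m \right)} = \frac{-6 + m}{D + m}$
$n{\left(g,-20 \right)} - 11259 = \frac{-6 - 20}{-6 - 20} - 11259 = \frac{1}{-26} \left(-26\right) - 11259 = \left(- \frac{1}{26}\right) \left(-26\right) - 11259 = 1 - 11259 = -11258$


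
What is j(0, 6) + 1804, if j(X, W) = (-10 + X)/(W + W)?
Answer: 10819/6 ≈ 1803.2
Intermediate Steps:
j(X, W) = (-10 + X)/(2*W) (j(X, W) = (-10 + X)/((2*W)) = (-10 + X)*(1/(2*W)) = (-10 + X)/(2*W))
j(0, 6) + 1804 = (1/2)*(-10 + 0)/6 + 1804 = (1/2)*(1/6)*(-10) + 1804 = -5/6 + 1804 = 10819/6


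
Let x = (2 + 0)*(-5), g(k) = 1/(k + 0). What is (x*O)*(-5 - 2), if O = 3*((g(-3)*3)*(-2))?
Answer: 420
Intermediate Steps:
g(k) = 1/k
x = -10 (x = 2*(-5) = -10)
O = 6 (O = 3*((3/(-3))*(-2)) = 3*(-1/3*3*(-2)) = 3*(-1*(-2)) = 3*2 = 6)
(x*O)*(-5 - 2) = (-10*6)*(-5 - 2) = -60*(-7) = 420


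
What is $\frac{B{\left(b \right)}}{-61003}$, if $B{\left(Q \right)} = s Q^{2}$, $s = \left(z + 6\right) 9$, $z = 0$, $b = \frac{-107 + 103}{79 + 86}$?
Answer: $- \frac{96}{184534075} \approx -5.2023 \cdot 10^{-7}$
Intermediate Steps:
$b = - \frac{4}{165} \approx -0.024242$
$s = 54$ ($s = \left(0 + 6\right) 9 = 6 \cdot 9 = 54$)
$B{\left(Q \right)} = 54 Q^{2}$
$\frac{B{\left(b \right)}}{-61003} = \frac{54 \left(- \frac{4}{165}\right)^{2}}{-61003} = 54 \cdot \frac{16}{27225} \left(- \frac{1}{61003}\right) = \frac{96}{3025} \left(- \frac{1}{61003}\right) = - \frac{96}{184534075}$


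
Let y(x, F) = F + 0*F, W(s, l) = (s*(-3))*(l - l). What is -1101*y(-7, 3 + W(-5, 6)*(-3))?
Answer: -3303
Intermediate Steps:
W(s, l) = 0 (W(s, l) = -3*s*0 = 0)
y(x, F) = F (y(x, F) = F + 0 = F)
-1101*y(-7, 3 + W(-5, 6)*(-3)) = -1101*(3 + 0*(-3)) = -1101*(3 + 0) = -1101*3 = -3303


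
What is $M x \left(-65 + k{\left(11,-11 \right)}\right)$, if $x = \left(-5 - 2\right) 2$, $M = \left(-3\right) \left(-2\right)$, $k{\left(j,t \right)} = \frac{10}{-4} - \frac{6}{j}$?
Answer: $\frac{62874}{11} \approx 5715.8$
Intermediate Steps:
$k{\left(j,t \right)} = - \frac{5}{2} - \frac{6}{j}$ ($k{\left(j,t \right)} = 10 \left(- \frac{1}{4}\right) - \frac{6}{j} = - \frac{5}{2} - \frac{6}{j}$)
$M = 6$
$x = -14$ ($x = \left(-7\right) 2 = -14$)
$M x \left(-65 + k{\left(11,-11 \right)}\right) = 6 \left(-14\right) \left(-65 - \left(\frac{5}{2} + \frac{6}{11}\right)\right) = - 84 \left(-65 - \frac{67}{22}\right) = \left(-84\right) \left(- \frac{1497}{22}\right) = \frac{62874}{11}$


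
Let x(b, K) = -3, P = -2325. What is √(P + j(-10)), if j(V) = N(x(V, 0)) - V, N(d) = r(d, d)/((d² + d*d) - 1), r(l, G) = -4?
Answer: I*√669103/17 ≈ 48.117*I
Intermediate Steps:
N(d) = -4/(-1 + 2*d²) (N(d) = -4/((d² + d*d) - 1) = -4/((d² + d²) - 1) = -4/(2*d² - 1) = -4/(-1 + 2*d²))
j(V) = -4/17 - V (j(V) = -4/(-1 + 2*(-3)²) - V = -4/(-1 + 2*9) - V = -4/(-1 + 18) - V = -4/17 - V)
√(P + j(-10)) = √(-2325 + (-4/17 - 1*(-10))) = √(-2325 + (-4/17 + 10)) = √(-2325 + 166/17) = √(-39359/17) = I*√669103/17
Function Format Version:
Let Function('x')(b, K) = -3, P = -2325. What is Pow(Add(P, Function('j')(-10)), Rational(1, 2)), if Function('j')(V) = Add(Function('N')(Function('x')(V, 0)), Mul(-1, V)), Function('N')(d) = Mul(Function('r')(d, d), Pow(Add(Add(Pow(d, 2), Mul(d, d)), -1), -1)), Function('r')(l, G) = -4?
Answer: Mul(Rational(1, 17), I, Pow(669103, Rational(1, 2))) ≈ Mul(48.117, I)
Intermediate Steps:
Function('N')(d) = Mul(-4, Pow(Add(-1, Mul(2, Pow(d, 2))), -1)) (Function('N')(d) = Mul(-4, Pow(Add(Add(Pow(d, 2), Mul(d, d)), -1), -1)) = Mul(-4, Pow(Add(Add(Pow(d, 2), Pow(d, 2)), -1), -1)) = Mul(-4, Pow(Add(Mul(2, Pow(d, 2)), -1), -1)) = Mul(-4, Pow(Add(-1, Mul(2, Pow(d, 2))), -1)))
Function('j')(V) = Add(Rational(-4, 17), Mul(-1, V)) (Function('j')(V) = Add(Mul(-4, Pow(Add(-1, Mul(2, Pow(-3, 2))), -1)), Mul(-1, V)) = Add(Mul(-4, Pow(Add(-1, Mul(2, 9)), -1)), Mul(-1, V)) = Add(Mul(-4, Pow(Add(-1, 18), -1)), Mul(-1, V)) = Add(Mul(-4, Pow(17, -1)), Mul(-1, V)) = Add(Mul(-4, Rational(1, 17)), Mul(-1, V)) = Add(Rational(-4, 17), Mul(-1, V)))
Pow(Add(P, Function('j')(-10)), Rational(1, 2)) = Pow(Add(-2325, Add(Rational(-4, 17), Mul(-1, -10))), Rational(1, 2)) = Pow(Add(-2325, Add(Rational(-4, 17), 10)), Rational(1, 2)) = Pow(Add(-2325, Rational(166, 17)), Rational(1, 2)) = Pow(Rational(-39359, 17), Rational(1, 2)) = Mul(Rational(1, 17), I, Pow(669103, Rational(1, 2)))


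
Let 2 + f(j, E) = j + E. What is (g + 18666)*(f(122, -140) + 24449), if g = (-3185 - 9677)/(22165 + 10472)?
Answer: 4960629121340/10879 ≈ 4.5598e+8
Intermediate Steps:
f(j, E) = -2 + E + j (f(j, E) = -2 + (j + E) = -2 + (E + j) = -2 + E + j)
g = -12862/32637 ≈ -0.39409
(g + 18666)*(f(122, -140) + 24449) = (-12862/32637 + 18666)*((-2 - 140 + 122) + 24449) = 609189380*(-20 + 24449)/32637 = (609189380/32637)*24429 = 4960629121340/10879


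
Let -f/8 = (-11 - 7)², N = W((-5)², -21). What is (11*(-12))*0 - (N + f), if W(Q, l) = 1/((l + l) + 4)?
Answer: 98497/38 ≈ 2592.0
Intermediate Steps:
W(Q, l) = 1/(4 + 2*l) (W(Q, l) = 1/(2*l + 4) = 1/(4 + 2*l))
N = -1/38 (N = 1/(2*(2 - 21)) = (½)/(-19) = (½)*(-1/19) = -1/38 ≈ -0.026316)
f = -2592 (f = -8*(-11 - 7)² = -8*(-18)² = -8*324 = -2592)
(11*(-12))*0 - (N + f) = (11*(-12))*0 - (-1/38 - 2592) = -132*0 - 1*(-98497/38) = 0 + 98497/38 = 98497/38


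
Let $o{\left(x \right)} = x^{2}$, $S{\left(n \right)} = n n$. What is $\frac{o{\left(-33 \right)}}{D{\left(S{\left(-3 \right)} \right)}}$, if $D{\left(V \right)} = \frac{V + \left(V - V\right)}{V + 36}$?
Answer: $5445$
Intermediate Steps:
$S{\left(n \right)} = n^{2}$
$D{\left(V \right)} = \frac{V}{36 + V}$ ($D{\left(V \right)} = \frac{V + 0}{36 + V} = \frac{V}{36 + V}$)
$\frac{o{\left(-33 \right)}}{D{\left(S{\left(-3 \right)} \right)}} = \frac{\left(-33\right)^{2}}{\left(-3\right)^{2} \frac{1}{36 + \left(-3\right)^{2}}} = \frac{1089}{9 \frac{1}{36 + 9}} = \frac{1089}{9 \cdot \frac{1}{45}} = 1089 \frac{1}{\frac{1}{5}} = 1089 \cdot 5 = 5445$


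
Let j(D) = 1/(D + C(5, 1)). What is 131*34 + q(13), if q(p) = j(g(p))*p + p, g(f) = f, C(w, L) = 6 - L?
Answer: 80419/18 ≈ 4467.7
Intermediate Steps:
j(D) = 1/(5 + D) (j(D) = 1/(D + (6 - 1*1)) = 1/(D + (6 - 1)) = 1/(D + 5) = 1/(5 + D))
q(p) = p + p/(5 + p) (q(p) = p/(5 + p) + p = p + p/(5 + p))
131*34 + q(13) = 131*34 + 13*(6 + 13)/(5 + 13) = 4454 + 13*19/18 = 4454 + 13*(1/18)*19 = 4454 + 247/18 = 80419/18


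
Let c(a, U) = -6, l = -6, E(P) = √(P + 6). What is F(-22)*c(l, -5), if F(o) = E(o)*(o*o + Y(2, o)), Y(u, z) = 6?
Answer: -11760*I ≈ -11760.0*I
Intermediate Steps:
E(P) = √(6 + P)
F(o) = √(6 + o)*(6 + o²) (F(o) = √(6 + o)*(o*o + 6) = √(6 + o)*(o² + 6) = √(6 + o)*(6 + o²))
F(-22)*c(l, -5) = (√(6 - 22)*(6 + (-22)²))*(-6) = (√(-16)*(6 + 484))*(-6) = ((4*I)*490)*(-6) = (1960*I)*(-6) = -11760*I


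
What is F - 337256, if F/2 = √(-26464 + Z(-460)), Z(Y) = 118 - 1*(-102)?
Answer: -337256 + 324*I ≈ -3.3726e+5 + 324.0*I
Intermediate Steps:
Z(Y) = 220 (Z(Y) = 118 + 102 = 220)
F = 324*I (F = 2*√(-26464 + 220) = 2*√(-26244) = 2*(162*I) = 324*I ≈ 324.0*I)
F - 337256 = 324*I - 337256 = -337256 + 324*I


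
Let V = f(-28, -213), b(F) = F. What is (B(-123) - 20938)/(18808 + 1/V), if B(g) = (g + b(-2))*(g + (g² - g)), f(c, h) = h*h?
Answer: -86748386247/853300153 ≈ -101.66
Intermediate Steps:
f(c, h) = h²
V = 45369 (V = (-213)² = 45369)
B(g) = g²*(-2 + g) (B(g) = (g - 2)*(g + (g² - g)) = (-2 + g)*g² = g²*(-2 + g))
(B(-123) - 20938)/(18808 + 1/V) = ((-123)²*(-2 - 123) - 20938)/(18808 + 1/45369) = (15129*(-125) - 20938)/(18808 + 1/45369) = (-1891125 - 20938)/(853300153/45369) = -1912063*45369/853300153 = -86748386247/853300153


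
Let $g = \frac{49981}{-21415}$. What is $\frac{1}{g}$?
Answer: $- \frac{21415}{49981} \approx -0.42846$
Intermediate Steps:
$g = - \frac{49981}{21415}$ ($g = 49981 \left(- \frac{1}{21415}\right) = - \frac{49981}{21415} \approx -2.3339$)
$\frac{1}{g} = \frac{1}{- \frac{49981}{21415}} = - \frac{21415}{49981}$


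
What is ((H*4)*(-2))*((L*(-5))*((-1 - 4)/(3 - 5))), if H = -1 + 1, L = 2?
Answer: 0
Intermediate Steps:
H = 0
((H*4)*(-2))*((L*(-5))*((-1 - 4)/(3 - 5))) = ((0*4)*(-2))*((2*(-5))*((-1 - 4)/(3 - 5))) = (0*(-2))*(-(-50)/(-2)) = 0*(-(-50)*(-1)/2) = 0*(-10*5/2) = 0*(-25) = 0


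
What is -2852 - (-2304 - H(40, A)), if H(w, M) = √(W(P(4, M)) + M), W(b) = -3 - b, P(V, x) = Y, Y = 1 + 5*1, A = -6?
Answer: -548 + I*√15 ≈ -548.0 + 3.873*I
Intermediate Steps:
Y = 6 (Y = 1 + 5 = 6)
P(V, x) = 6
H(w, M) = √(-9 + M) (H(w, M) = √((-3 - 1*6) + M) = √((-3 - 6) + M) = √(-9 + M))
-2852 - (-2304 - H(40, A)) = -2852 - (-2304 - √(-9 - 6)) = -2852 - (-2304 - √(-15)) = -2852 - (-2304 - I*√15) = -2852 + (2304 + I*√15) = -548 + I*√15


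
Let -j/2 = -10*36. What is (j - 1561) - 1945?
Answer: -2786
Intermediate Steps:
j = 720 (j = -(-20)*36 = -2*(-360) = 720)
(j - 1561) - 1945 = (720 - 1561) - 1945 = -841 - 1945 = -2786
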